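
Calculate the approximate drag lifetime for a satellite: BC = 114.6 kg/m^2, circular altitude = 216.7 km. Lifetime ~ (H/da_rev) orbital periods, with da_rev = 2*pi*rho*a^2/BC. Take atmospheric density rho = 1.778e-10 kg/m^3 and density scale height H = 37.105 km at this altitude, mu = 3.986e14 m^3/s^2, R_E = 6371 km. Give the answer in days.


a = R_E + alt = 6587.7000 km = 6.5877e+06 m
da_rev = 2*pi*rho*a^2/BC = 2*pi*1.778e-10*(6.5877e+06)^2/114.6 = 423.052859 m per revolution
N = H/da_rev = 37105.0000 m / 423.052859 m = 87.7077 revolutions
P = 2*pi*sqrt(a^3/mu) = 5321.2289 s
lifetime = N*P = 87.7077 * 5321.2289 = 466712.8334 s = 5.4018 days

5.4018 days


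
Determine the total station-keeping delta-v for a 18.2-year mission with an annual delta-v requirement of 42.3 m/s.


dV = rate * years = 42.3 * 18.2
dV = 769.8600 m/s

769.8600 m/s


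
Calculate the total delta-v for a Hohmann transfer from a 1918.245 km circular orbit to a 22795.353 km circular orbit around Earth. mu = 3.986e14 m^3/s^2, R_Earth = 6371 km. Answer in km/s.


r1 = 8289.2450 km = 8.289245e+06 m
r2 = 29166.3530 km = 2.9166353e+07 m
dv1 = sqrt(mu/r1)*(sqrt(2*r2/(r1+r2)) - 1) = 1719.4036 m/s
dv2 = sqrt(mu/r2)*(1 - sqrt(2*r1/(r1+r2))) = 1237.3429 m/s
total dv = |dv1| + |dv2| = 1719.4036 + 1237.3429 = 2956.7465 m/s = 2.9567 km/s

2.9567 km/s


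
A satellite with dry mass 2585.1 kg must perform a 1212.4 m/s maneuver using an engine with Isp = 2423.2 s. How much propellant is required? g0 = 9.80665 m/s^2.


ve = Isp * g0 = 2423.2 * 9.80665 = 23763.474280 m/s
mass ratio = exp(dv/ve) = exp(1212.4/23763.474280) = 1.05234339
m_prop = m_dry * (mr - 1) = 2585.1 * (1.05234339 - 1)
m_prop = 135.3129 kg

135.3129 kg


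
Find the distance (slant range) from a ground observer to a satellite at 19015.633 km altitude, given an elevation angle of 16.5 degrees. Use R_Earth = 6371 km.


h = 19015.633 km, el = 16.5 deg
d = -R_E*sin(el) + sqrt((R_E*sin(el))^2 + 2*R_E*h + h^2)
d = -6371.0000*sin(0.2879793) + sqrt((6371.0000*0.2840153)^2 + 2*6371.0000*19015.633 + 19015.633^2)
d = 22831.2697 km

22831.2697 km


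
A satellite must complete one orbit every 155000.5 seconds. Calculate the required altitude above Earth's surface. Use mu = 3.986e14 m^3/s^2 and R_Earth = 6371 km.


T = 155000.5 s
r = (mu*T^2/(4*pi^2))^(1/3) = (3.986e14 * 155000.5^2 / (4*pi^2))^(1/3)
r = 6.2366004e+07 m = 62366.0041 km
alt = r - R_E = 62366.0041 - 6371 = 55995.0041 km

55995.0041 km


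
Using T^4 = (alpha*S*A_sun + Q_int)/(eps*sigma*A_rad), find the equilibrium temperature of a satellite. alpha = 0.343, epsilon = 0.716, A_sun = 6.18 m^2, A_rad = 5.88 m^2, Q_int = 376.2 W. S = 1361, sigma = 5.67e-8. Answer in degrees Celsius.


Numerator = alpha*S*A_sun + Q_int = 0.343*1361*6.18 + 376.2 = 3261.1661 W
Denominator = eps*sigma*A_rad = 0.716*5.67e-8*5.88 = 2.3871154e-07 W/K^4
T^4 = 1.3661536e+10 K^4
T = 341.8809 K = 68.7309 C

68.7309 degrees Celsius


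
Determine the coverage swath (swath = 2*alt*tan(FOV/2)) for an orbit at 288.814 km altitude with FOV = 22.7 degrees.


FOV = 22.7 deg = 0.3961897 rad
swath = 2 * alt * tan(FOV/2) = 2 * 288.814 * tan(0.1980949)
swath = 2 * 288.814 * 0.2007274
swath = 115.9458 km

115.9458 km


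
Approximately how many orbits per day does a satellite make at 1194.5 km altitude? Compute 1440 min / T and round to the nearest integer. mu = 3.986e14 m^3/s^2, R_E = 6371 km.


r = 7.5655e+06 m
T = 2*pi*sqrt(r^3/mu) = 6548.8897 s = 109.1482 min
revs/day = 1440 / 109.1482 = 13.1931
Rounded: 13 revolutions per day

13 revolutions per day


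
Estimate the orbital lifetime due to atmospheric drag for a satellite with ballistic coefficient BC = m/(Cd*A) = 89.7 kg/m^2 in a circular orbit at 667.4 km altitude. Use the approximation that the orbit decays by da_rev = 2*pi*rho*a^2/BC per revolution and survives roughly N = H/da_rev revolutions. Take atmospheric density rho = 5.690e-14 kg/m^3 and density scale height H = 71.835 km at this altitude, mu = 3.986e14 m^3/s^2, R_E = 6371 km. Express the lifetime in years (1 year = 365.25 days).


a = R_E + alt = 7038.4000 km = 7.0384e+06 m
da_rev = 2*pi*rho*a^2/BC = 2*pi*5.690e-14*(7.0384e+06)^2/89.7 = 0.197445655 m per revolution
N = H/da_rev = 71835.0000 m / 0.197445655 m = 363821.6299 revolutions
P = 2*pi*sqrt(a^3/mu) = 5876.5460 s
lifetime = N*P = 363821.6299 * 5876.5460 = 2.1380145e+09 s = 24745.5386 days
years = 24745.5386 / 365.25 = 67.7496 years

67.7496 years


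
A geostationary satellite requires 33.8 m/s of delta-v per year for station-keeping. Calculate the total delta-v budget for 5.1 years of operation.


dV = rate * years = 33.8 * 5.1
dV = 172.3800 m/s

172.3800 m/s


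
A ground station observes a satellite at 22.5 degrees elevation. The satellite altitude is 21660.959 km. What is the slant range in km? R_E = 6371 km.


h = 21660.959 km, el = 22.5 deg
d = -R_E*sin(el) + sqrt((R_E*sin(el))^2 + 2*R_E*h + h^2)
d = -6371.0000*sin(0.3926991) + sqrt((6371.0000*0.3826834)^2 + 2*6371.0000*21660.959 + 21660.959^2)
d = 24968.9540 km

24968.9540 km


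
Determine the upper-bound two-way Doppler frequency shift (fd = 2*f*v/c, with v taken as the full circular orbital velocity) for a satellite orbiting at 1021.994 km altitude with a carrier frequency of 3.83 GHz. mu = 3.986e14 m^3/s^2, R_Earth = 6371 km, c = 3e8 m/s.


r = 7.392994e+06 m
v = sqrt(mu/r) = 7342.7454 m/s (worst-case radial velocity)
f = 3.83 GHz = 3.83e+09 Hz
fd = 2*f*v/c = 2*3.83e+09*7342.7454/3.0e+08
fd = 187484.7661 Hz

187484.7661 Hz


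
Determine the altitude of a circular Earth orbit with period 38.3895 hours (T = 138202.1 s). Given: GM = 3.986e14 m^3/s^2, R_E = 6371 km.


T = 138202.1 s
r = (mu*T^2/(4*pi^2))^(1/3) = (3.986e14 * 138202.1^2 / (4*pi^2))^(1/3)
r = 5.7774423e+07 m = 57774.4226 km
alt = r - R_E = 57774.4226 - 6371 = 51403.4226 km

51403.4226 km


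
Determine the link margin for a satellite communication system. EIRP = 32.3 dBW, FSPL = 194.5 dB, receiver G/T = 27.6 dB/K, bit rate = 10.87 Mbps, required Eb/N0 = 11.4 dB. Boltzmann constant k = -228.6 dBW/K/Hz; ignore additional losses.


C/N0 = EIRP - FSPL + G/T - k = 32.3 - 194.5 + 27.6 - (-228.6)
C/N0 = 94.0000 dB-Hz
R_b = 10.87 Mbps = 1.087e+07 bps -> 10*log10(R_b) = 70.3623 dB-Hz
Eb/N0 = C/N0 - 10*log10(R_b) = 94.0000 - 70.3623 = 23.6377 dB
Margin = Eb/N0 - Eb/N0_req = 23.6377 - 11.4 = 12.2377 dB (link closes)

12.2377 dB


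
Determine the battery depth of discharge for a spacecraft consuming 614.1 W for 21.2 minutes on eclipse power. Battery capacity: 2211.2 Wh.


E_used = P * t / 60 = 614.1 * 21.2 / 60 = 216.9820 Wh
DOD = E_used / E_total * 100 = 216.9820 / 2211.2 * 100
DOD = 9.8129 %

9.8129 %


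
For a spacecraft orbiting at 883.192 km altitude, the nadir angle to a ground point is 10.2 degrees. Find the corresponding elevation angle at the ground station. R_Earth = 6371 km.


r = R_E + alt = 7254.1920 km
Law of sines in the satellite / Earth-center / ground-point triangle:
  sin(nadir)/R_E = sin(90 + el)/r  =>  cos(el) = (r/R_E)*sin(nadir)
cos(el) = (7254.1920 / 6371.0000) * sin(10.2 deg) = 0.2016334
el = arccos(0.2016334) = 78.3675 deg
(Earth-central angle = 90 - nadir - el = 1.4325 deg)

78.3675 degrees


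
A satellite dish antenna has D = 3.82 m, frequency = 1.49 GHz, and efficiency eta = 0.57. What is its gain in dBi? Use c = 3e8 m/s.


lambda = c/f = 3e8 / 1.49e+09 = 0.2013423 m
G = eta*(pi*D/lambda)^2 = 0.57*(pi*3.82/0.2013423)^2
G = 2025.0295 (linear)
G = 10*log10(2025.0295) = 33.0643 dBi

33.0643 dBi


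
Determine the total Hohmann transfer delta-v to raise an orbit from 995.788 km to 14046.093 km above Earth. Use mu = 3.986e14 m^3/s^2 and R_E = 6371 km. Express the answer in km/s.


r1 = 7366.7880 km = 7.366788e+06 m
r2 = 20417.0930 km = 2.0417093e+07 m
dv1 = sqrt(mu/r1)*(sqrt(2*r2/(r1+r2)) - 1) = 1561.7458 m/s
dv2 = sqrt(mu/r2)*(1 - sqrt(2*r1/(r1+r2))) = 1200.8880 m/s
total dv = |dv1| + |dv2| = 1561.7458 + 1200.8880 = 2762.6338 m/s = 2.7626 km/s

2.7626 km/s


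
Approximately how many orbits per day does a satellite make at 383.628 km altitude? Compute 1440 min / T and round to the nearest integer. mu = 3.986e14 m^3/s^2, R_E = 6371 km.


r = 6.754628e+06 m
T = 2*pi*sqrt(r^3/mu) = 5524.7595 s = 92.0793 min
revs/day = 1440 / 92.0793 = 15.6387
Rounded: 16 revolutions per day

16 revolutions per day


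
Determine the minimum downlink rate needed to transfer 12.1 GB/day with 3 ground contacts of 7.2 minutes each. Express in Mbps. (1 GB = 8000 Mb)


total contact time = 3 * 7.2 * 60 = 1296.0000 s
data = 12.1 GB = 96800.0000 Mb
rate = 96800.0000 / 1296.0000 = 74.6914 Mbps

74.6914 Mbps


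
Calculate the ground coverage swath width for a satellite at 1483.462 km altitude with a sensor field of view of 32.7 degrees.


FOV = 32.7 deg = 0.5707227 rad
swath = 2 * alt * tan(FOV/2) = 2 * 1483.462 * tan(0.2853613)
swath = 2 * 1483.462 * 0.293368
swath = 870.4005 km

870.4005 km


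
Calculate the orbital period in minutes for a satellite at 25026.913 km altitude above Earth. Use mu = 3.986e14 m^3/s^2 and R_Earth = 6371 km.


r = 31397.9130 km = 3.1397913e+07 m
T = 2*pi*sqrt(r^3/mu) = 2*pi*sqrt(3.0952971e+22 / 3.986e14)
T = 55368.4536 s = 922.8076 min

922.8076 minutes


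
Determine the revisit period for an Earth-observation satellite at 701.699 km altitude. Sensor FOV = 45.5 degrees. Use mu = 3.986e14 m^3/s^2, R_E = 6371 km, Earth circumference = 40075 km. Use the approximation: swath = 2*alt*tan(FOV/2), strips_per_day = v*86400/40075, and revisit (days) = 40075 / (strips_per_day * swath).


swath = 2*701.699*tan(0.3970624) = 588.4936 km
v = sqrt(mu/r) = 7507.1667 m/s = 7.5072 km/s
strips/day = v*86400/40075 = 7.5072*86400/40075 = 16.1851
coverage/day = strips * swath = 16.1851 * 588.4936 = 9524.8475 km
revisit = 40075 / 9524.8475 = 4.2074 days

4.2074 days


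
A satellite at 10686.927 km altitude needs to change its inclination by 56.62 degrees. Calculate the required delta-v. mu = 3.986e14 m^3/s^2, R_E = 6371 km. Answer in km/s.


r = 17057.9270 km = 1.7057927e+07 m
V = sqrt(mu/r) = 4833.9875 m/s
di = 56.62 deg = 0.9882054 rad
dV = 2*V*sin(di/2) = 2*4833.9875*sin(0.4941027)
dV = 4584.9586 m/s = 4.5850 km/s

4.5850 km/s


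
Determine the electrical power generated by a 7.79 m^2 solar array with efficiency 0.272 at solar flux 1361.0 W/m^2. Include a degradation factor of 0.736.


P = area * eta * S * degradation
P = 7.79 * 0.272 * 1361.0 * 0.736
P = 2122.4736 W

2122.4736 W


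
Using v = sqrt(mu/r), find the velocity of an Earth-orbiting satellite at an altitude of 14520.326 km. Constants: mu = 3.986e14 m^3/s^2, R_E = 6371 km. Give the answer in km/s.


r = R_E + alt = 6371.0 + 14520.326 = 20891.3260 km = 2.0891326e+07 m
v = sqrt(mu/r) = sqrt(3.986e14 / 2.0891326e+07) = 4368.0303 m/s = 4.3680 km/s

4.3680 km/s


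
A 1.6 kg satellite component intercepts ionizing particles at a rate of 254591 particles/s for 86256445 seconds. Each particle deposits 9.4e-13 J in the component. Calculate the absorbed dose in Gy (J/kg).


Total energy deposited = rate * time * E_per
  = 254591 * 86256445 * 9.4e-13 = 20.6425 J
Dose = E_total / mass = 20.6425 / 1.6
Dose = 12.9016 Gy

12.9016 Gy


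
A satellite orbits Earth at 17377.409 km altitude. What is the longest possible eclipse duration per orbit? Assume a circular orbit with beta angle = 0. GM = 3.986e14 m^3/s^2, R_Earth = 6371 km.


r = 23748.4090 km
T = 607.0322 min
Eclipse fraction = arcsin(R_E/r)/pi = arcsin(6371.0000/23748.4090)/pi
= arcsin(0.2682706)/pi = 0.08645213
Eclipse duration = 0.08645213 * 607.0322 = 52.4792 min

52.4792 minutes


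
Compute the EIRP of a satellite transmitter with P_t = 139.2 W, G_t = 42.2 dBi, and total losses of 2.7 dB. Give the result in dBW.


Pt = 139.2 W = 21.4364 dBW
EIRP = Pt_dBW + Gt - losses = 21.4364 + 42.2 - 2.7 = 60.9364 dBW

60.9364 dBW


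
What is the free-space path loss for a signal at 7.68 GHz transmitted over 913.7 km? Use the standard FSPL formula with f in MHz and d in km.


f = 7.68 GHz = 7680.0000 MHz
d = 913.7 km
FSPL = 32.44 + 20*log10(7680.0000) + 20*log10(913.7)
FSPL = 32.44 + 77.7072 + 59.2161
FSPL = 169.3633 dB

169.3633 dB


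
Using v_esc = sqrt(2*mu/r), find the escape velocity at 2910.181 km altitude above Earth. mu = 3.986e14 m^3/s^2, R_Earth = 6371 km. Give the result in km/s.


r = 6371.0 + 2910.181 = 9281.1810 km = 9.281181e+06 m
v_esc = sqrt(2*mu/r) = sqrt(2*3.986e14 / 9.281181e+06)
v_esc = 9267.9146 m/s = 9.2679 km/s

9.2679 km/s


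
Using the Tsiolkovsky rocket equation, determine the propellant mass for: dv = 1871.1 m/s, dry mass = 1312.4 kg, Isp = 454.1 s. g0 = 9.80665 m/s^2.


ve = Isp * g0 = 454.1 * 9.80665 = 4453.199765 m/s
mass ratio = exp(dv/ve) = exp(1871.1/4453.199765) = 1.52221999
m_prop = m_dry * (mr - 1) = 1312.4 * (1.52221999 - 1)
m_prop = 685.3615 kg

685.3615 kg


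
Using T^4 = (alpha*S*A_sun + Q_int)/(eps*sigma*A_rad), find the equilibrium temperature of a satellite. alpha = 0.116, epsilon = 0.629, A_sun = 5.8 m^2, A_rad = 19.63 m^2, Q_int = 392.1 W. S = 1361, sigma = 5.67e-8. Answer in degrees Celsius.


Numerator = alpha*S*A_sun + Q_int = 0.116*1361*5.8 + 392.1 = 1307.7808 W
Denominator = eps*sigma*A_rad = 0.629*5.67e-8*19.63 = 7.0009021e-07 W/K^4
T^4 = 1.8680176e+09 K^4
T = 207.8956 K = -65.2544 C

-65.2544 degrees Celsius


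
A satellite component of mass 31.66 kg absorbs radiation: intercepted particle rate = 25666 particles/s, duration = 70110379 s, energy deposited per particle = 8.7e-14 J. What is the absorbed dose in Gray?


Total energy deposited = rate * time * E_per
  = 25666 * 70110379 * 8.7e-14 = 0.1565524 J
Dose = E_total / mass = 0.1565524 / 31.66
Dose = 0.004944801 Gy

0.0049 Gy


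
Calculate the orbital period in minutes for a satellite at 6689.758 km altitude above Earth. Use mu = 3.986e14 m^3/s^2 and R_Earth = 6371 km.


r = 13060.7580 km = 1.3060758e+07 m
T = 2*pi*sqrt(r^3/mu) = 2*pi*sqrt(2.2279485e+21 / 3.986e14)
T = 14854.6969 s = 247.5783 min

247.5783 minutes


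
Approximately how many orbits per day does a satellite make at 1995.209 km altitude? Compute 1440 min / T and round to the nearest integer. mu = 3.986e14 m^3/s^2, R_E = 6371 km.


r = 8.366209e+06 m
T = 2*pi*sqrt(r^3/mu) = 7615.6028 s = 126.9267 min
revs/day = 1440 / 126.9267 = 11.3451
Rounded: 11 revolutions per day

11 revolutions per day


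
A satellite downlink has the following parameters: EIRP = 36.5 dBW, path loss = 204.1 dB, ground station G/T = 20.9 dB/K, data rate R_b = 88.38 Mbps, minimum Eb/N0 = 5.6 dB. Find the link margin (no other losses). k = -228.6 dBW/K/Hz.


C/N0 = EIRP - FSPL + G/T - k = 36.5 - 204.1 + 20.9 - (-228.6)
C/N0 = 81.9000 dB-Hz
R_b = 88.38 Mbps = 8.838e+07 bps -> 10*log10(R_b) = 79.4635 dB-Hz
Eb/N0 = C/N0 - 10*log10(R_b) = 81.9000 - 79.4635 = 2.4365 dB
Margin = Eb/N0 - Eb/N0_req = 2.4365 - 5.6 = -3.1635 dB (negative margin: link does not close)

-3.1635 dB


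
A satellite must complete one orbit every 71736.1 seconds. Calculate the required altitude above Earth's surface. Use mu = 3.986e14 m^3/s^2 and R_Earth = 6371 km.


T = 71736.1 s
r = (mu*T^2/(4*pi^2))^(1/3) = (3.986e14 * 71736.1^2 / (4*pi^2))^(1/3)
r = 3.7315079e+07 m = 37315.0786 km
alt = r - R_E = 37315.0786 - 6371 = 30944.0786 km

30944.0786 km


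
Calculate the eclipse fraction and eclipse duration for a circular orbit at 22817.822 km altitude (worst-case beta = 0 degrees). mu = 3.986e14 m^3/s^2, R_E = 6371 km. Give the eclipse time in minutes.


r = 29188.8220 km
T = 827.1510 min
Eclipse fraction = arcsin(R_E/r)/pi = arcsin(6371.0000/29188.8220)/pi
= arcsin(0.2182685)/pi = 0.07004085
Eclipse duration = 0.07004085 * 827.1510 = 57.9344 min

57.9344 minutes


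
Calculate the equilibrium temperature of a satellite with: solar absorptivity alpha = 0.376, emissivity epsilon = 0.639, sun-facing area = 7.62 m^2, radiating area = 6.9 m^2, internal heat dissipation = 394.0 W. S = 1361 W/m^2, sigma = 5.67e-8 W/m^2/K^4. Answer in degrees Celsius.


Numerator = alpha*S*A_sun + Q_int = 0.376*1361*7.62 + 394.0 = 4293.4283 W
Denominator = eps*sigma*A_rad = 0.639*5.67e-8*6.9 = 2.4999597e-07 W/K^4
T^4 = 1.717399e+10 K^4
T = 362.0077 K = 88.8577 C

88.8577 degrees Celsius


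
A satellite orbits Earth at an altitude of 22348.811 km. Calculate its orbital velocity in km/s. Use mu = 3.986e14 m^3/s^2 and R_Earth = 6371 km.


r = R_E + alt = 6371.0 + 22348.811 = 28719.8110 km = 2.8719811e+07 m
v = sqrt(mu/r) = sqrt(3.986e14 / 2.8719811e+07) = 3725.4424 m/s = 3.7254 km/s

3.7254 km/s


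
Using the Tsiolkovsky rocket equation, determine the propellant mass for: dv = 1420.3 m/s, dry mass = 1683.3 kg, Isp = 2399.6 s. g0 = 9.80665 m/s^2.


ve = Isp * g0 = 2399.6 * 9.80665 = 23532.037340 m/s
mass ratio = exp(dv/ve) = exp(1420.3/23532.037340) = 1.06221464
m_prop = m_dry * (mr - 1) = 1683.3 * (1.06221464 - 1)
m_prop = 104.7259 kg

104.7259 kg


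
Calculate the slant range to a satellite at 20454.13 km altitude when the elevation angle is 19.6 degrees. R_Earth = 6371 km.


h = 20454.13 km, el = 19.6 deg
d = -R_E*sin(el) + sqrt((R_E*sin(el))^2 + 2*R_E*h + h^2)
d = -6371.0000*sin(0.3420845) + sqrt((6371.0000*0.3354516)^2 + 2*6371.0000*20454.13 + 20454.13^2)
d = 24007.9221 km

24007.9221 km


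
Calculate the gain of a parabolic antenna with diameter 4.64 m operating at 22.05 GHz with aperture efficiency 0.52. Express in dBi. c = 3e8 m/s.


lambda = c/f = 3e8 / 2.205e+10 = 0.01360544 m
G = eta*(pi*D/lambda)^2 = 0.52*(pi*4.64/0.01360544)^2
G = 596916.6985 (linear)
G = 10*log10(596916.6985) = 57.7591 dBi

57.7591 dBi


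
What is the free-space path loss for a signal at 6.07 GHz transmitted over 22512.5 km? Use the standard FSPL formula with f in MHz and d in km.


f = 6.07 GHz = 6070.0000 MHz
d = 22512.5 km
FSPL = 32.44 + 20*log10(6070.0000) + 20*log10(22512.5)
FSPL = 32.44 + 75.6638 + 87.0485
FSPL = 195.1522 dB

195.1522 dB


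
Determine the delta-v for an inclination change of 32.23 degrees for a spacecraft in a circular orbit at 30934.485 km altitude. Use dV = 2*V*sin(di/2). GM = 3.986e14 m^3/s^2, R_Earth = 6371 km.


r = 37305.4850 km = 3.7305485e+07 m
V = sqrt(mu/r) = 3268.7545 m/s
di = 32.23 deg = 0.5625196 rad
dV = 2*V*sin(di/2) = 2*3268.7545*sin(0.2812598)
dV = 1814.5914 m/s = 1.8146 km/s

1.8146 km/s


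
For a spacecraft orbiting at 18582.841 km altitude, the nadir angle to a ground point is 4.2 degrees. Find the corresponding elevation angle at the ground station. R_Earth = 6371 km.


r = R_E + alt = 24953.8410 km
Law of sines in the satellite / Earth-center / ground-point triangle:
  sin(nadir)/R_E = sin(90 + el)/r  =>  cos(el) = (r/R_E)*sin(nadir)
cos(el) = (24953.8410 / 6371.0000) * sin(4.2 deg) = 0.2868583
el = arccos(0.2868583) = 73.3300 deg
(Earth-central angle = 90 - nadir - el = 12.4700 deg)

73.3300 degrees


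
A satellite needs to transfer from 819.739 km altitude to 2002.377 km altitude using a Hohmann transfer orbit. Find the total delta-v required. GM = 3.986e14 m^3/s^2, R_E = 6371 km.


r1 = 7190.7390 km = 7.190739e+06 m
r2 = 8373.3770 km = 8.373377e+06 m
dv1 = sqrt(mu/r1)*(sqrt(2*r2/(r1+r2)) - 1) = 277.6866 m/s
dv2 = sqrt(mu/r2)*(1 - sqrt(2*r1/(r1+r2))) = 267.3075 m/s
total dv = |dv1| + |dv2| = 277.6866 + 267.3075 = 544.9941 m/s = 0.5449941 km/s

0.5450 km/s


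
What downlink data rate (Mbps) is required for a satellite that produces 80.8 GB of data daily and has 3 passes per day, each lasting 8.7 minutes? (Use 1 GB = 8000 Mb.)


total contact time = 3 * 8.7 * 60 = 1566.0000 s
data = 80.8 GB = 646400.0000 Mb
rate = 646400.0000 / 1566.0000 = 412.7714 Mbps

412.7714 Mbps


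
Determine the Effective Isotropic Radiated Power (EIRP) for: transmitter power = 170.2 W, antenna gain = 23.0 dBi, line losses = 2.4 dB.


Pt = 170.2 W = 22.3096 dBW
EIRP = Pt_dBW + Gt - losses = 22.3096 + 23.0 - 2.4 = 42.9096 dBW

42.9096 dBW


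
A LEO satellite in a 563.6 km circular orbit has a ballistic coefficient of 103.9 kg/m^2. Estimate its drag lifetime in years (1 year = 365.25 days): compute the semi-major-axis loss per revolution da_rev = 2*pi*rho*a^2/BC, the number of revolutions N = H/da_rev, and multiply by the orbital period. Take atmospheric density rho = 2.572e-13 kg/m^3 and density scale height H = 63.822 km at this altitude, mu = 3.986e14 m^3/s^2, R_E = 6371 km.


a = R_E + alt = 6934.6000 km = 6.9346e+06 m
da_rev = 2*pi*rho*a^2/BC = 2*pi*2.572e-13*(6.9346e+06)^2/103.9 = 0.747959557 m per revolution
N = H/da_rev = 63822.0000 m / 0.747959557 m = 85328.1430 revolutions
P = 2*pi*sqrt(a^3/mu) = 5747.0284 s
lifetime = N*P = 85328.1430 * 5747.0284 = 4.9038326e+08 s = 5675.7322 days
years = 5675.7322 / 365.25 = 15.5393 years

15.5393 years


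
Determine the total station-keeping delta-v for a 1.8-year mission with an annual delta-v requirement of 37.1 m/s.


dV = rate * years = 37.1 * 1.8
dV = 66.7800 m/s

66.7800 m/s


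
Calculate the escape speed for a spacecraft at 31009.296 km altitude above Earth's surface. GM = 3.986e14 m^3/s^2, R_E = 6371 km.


r = 6371.0 + 31009.296 = 37380.2960 km = 3.7380296e+07 m
v_esc = sqrt(2*mu/r) = sqrt(2*3.986e14 / 3.7380296e+07)
v_esc = 4618.0888 m/s = 4.6181 km/s

4.6181 km/s


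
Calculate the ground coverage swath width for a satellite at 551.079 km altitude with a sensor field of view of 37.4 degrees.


FOV = 37.4 deg = 0.6527531 rad
swath = 2 * alt * tan(FOV/2) = 2 * 551.079 * tan(0.3263766)
swath = 2 * 551.079 * 0.3384813
swath = 373.0599 km

373.0599 km


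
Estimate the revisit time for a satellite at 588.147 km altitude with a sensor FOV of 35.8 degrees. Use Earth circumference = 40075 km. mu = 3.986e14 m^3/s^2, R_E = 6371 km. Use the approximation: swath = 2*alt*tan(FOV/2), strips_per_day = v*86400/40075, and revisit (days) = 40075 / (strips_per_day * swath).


swath = 2*588.147*tan(0.3124139) = 379.9326 km
v = sqrt(mu/r) = 7568.1659 m/s = 7.5682 km/s
strips/day = v*86400/40075 = 7.5682*86400/40075 = 16.3166
coverage/day = strips * swath = 16.3166 * 379.9326 = 6199.2254 km
revisit = 40075 / 6199.2254 = 6.4645 days

6.4645 days


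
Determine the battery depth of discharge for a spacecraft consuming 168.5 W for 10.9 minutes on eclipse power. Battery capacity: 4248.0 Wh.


E_used = P * t / 60 = 168.5 * 10.9 / 60 = 30.6108 Wh
DOD = E_used / E_total * 100 = 30.6108 / 4248.0 * 100
DOD = 0.720594 %

0.7206 %


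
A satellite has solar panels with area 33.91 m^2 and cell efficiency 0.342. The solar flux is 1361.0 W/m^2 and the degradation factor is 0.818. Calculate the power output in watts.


P = area * eta * S * degradation
P = 33.91 * 0.342 * 1361.0 * 0.818
P = 12911.1618 W

12911.1618 W


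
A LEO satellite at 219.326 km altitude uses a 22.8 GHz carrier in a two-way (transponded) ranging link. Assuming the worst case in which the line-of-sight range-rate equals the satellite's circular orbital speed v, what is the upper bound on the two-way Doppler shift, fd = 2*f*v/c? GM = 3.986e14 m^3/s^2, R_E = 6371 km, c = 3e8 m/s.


r = 6.590326e+06 m
v = sqrt(mu/r) = 7777.0555 m/s (worst-case radial velocity)
f = 22.8 GHz = 2.28e+10 Hz
fd = 2*f*v/c = 2*2.28e+10*7777.0555/3.0e+08
fd = 1.1821124e+06 Hz

1.1821e+06 Hz


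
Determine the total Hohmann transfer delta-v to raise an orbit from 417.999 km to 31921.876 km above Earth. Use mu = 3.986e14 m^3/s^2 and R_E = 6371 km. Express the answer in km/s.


r1 = 6788.9990 km = 6.788999e+06 m
r2 = 38292.8760 km = 3.8292876e+07 m
dv1 = sqrt(mu/r1)*(sqrt(2*r2/(r1+r2)) - 1) = 2324.6689 m/s
dv2 = sqrt(mu/r2)*(1 - sqrt(2*r1/(r1+r2))) = 1455.7117 m/s
total dv = |dv1| + |dv2| = 2324.6689 + 1455.7117 = 3780.3806 m/s = 3.7804 km/s

3.7804 km/s


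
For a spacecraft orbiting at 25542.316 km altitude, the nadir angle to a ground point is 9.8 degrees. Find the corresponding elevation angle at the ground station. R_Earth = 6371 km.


r = R_E + alt = 31913.3160 km
Law of sines in the satellite / Earth-center / ground-point triangle:
  sin(nadir)/R_E = sin(90 + el)/r  =>  cos(el) = (r/R_E)*sin(nadir)
cos(el) = (31913.3160 / 6371.0000) * sin(9.8 deg) = 0.8526055
el = arccos(0.8526055) = 31.5038 deg
(Earth-central angle = 90 - nadir - el = 48.6962 deg)

31.5038 degrees


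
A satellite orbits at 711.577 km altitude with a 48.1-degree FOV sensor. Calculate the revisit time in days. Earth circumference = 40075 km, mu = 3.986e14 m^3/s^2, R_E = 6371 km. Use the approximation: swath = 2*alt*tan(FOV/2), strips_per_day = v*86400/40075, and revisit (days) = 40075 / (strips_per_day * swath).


swath = 2*711.577*tan(0.4197517) = 635.1177 km
v = sqrt(mu/r) = 7501.9298 m/s = 7.5019 km/s
strips/day = v*86400/40075 = 7.5019*86400/40075 = 16.1738
coverage/day = strips * swath = 16.1738 * 635.1177 = 10272.2934 km
revisit = 40075 / 10272.2934 = 3.9013 days

3.9013 days


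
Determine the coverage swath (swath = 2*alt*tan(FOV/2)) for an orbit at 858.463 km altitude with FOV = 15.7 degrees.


FOV = 15.7 deg = 0.2740167 rad
swath = 2 * alt * tan(FOV/2) = 2 * 858.463 * tan(0.1370083)
swath = 2 * 858.463 * 0.1378721
swath = 236.7162 km

236.7162 km


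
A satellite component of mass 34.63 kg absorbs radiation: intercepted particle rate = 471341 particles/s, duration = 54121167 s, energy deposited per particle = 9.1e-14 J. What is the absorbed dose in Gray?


Total energy deposited = rate * time * E_per
  = 471341 * 54121167 * 9.1e-14 = 2.3214 J
Dose = E_total / mass = 2.3214 / 34.63
Dose = 0.0670334 Gy

0.0670 Gy


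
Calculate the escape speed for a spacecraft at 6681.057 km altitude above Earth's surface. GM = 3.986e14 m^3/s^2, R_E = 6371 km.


r = 6371.0 + 6681.057 = 13052.0570 km = 1.3052057e+07 m
v_esc = sqrt(2*mu/r) = sqrt(2*3.986e14 / 1.3052057e+07)
v_esc = 7815.2732 m/s = 7.8153 km/s

7.8153 km/s


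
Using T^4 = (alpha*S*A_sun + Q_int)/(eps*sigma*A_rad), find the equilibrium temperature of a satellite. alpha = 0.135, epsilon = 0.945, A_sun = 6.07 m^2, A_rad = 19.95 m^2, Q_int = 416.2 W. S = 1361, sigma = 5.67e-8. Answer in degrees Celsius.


Numerator = alpha*S*A_sun + Q_int = 0.135*1361*6.07 + 416.2 = 1531.4715 W
Denominator = eps*sigma*A_rad = 0.945*5.67e-8*19.95 = 1.0689509e-06 W/K^4
T^4 = 1.4326864e+09 K^4
T = 194.5529 K = -78.5971 C

-78.5971 degrees Celsius


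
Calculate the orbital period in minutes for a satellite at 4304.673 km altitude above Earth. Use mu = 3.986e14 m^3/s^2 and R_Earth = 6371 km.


r = 10675.6730 km = 1.0675673e+07 m
T = 2*pi*sqrt(r^3/mu) = 2*pi*sqrt(1.2167064e+21 / 3.986e14)
T = 10977.5169 s = 182.9586 min

182.9586 minutes


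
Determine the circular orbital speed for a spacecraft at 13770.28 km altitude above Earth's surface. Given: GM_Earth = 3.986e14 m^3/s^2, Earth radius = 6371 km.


r = R_E + alt = 6371.0 + 13770.28 = 20141.2800 km = 2.014128e+07 m
v = sqrt(mu/r) = sqrt(3.986e14 / 2.014128e+07) = 4448.6180 m/s = 4.4486 km/s

4.4486 km/s


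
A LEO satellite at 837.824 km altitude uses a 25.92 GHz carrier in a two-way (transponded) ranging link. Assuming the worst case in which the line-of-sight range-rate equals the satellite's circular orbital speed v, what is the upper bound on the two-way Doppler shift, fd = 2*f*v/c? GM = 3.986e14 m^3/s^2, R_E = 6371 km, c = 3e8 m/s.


r = 7.208824e+06 m
v = sqrt(mu/r) = 7435.9496 m/s (worst-case radial velocity)
f = 25.92 GHz = 2.592e+10 Hz
fd = 2*f*v/c = 2*2.592e+10*7435.9496/3.0e+08
fd = 1.2849321e+06 Hz

1.2849e+06 Hz


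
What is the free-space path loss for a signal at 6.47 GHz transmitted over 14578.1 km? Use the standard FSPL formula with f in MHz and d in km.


f = 6.47 GHz = 6470.0000 MHz
d = 14578.1 km
FSPL = 32.44 + 20*log10(6470.0000) + 20*log10(14578.1)
FSPL = 32.44 + 76.2181 + 83.2740
FSPL = 191.9321 dB

191.9321 dB


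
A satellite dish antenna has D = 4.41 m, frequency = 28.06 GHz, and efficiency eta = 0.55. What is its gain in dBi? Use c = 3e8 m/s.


lambda = c/f = 3e8 / 2.806e+10 = 0.01069138 m
G = eta*(pi*D/lambda)^2 = 0.55*(pi*4.41/0.01069138)^2
G = 923575.5724 (linear)
G = 10*log10(923575.5724) = 59.6547 dBi

59.6547 dBi


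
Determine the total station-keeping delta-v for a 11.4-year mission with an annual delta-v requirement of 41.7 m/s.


dV = rate * years = 41.7 * 11.4
dV = 475.3800 m/s

475.3800 m/s


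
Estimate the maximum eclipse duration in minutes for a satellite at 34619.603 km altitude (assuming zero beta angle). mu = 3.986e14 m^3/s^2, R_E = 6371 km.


r = 40990.6030 km
T = 1376.5324 min
Eclipse fraction = arcsin(R_E/r)/pi = arcsin(6371.0000/40990.6030)/pi
= arcsin(0.1554259)/pi = 0.04967498
Eclipse duration = 0.04967498 * 1376.5324 = 68.3792 min

68.3792 minutes


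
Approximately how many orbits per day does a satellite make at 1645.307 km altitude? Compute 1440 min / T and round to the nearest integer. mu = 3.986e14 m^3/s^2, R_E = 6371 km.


r = 8.016307e+06 m
T = 2*pi*sqrt(r^3/mu) = 7142.8698 s = 119.0478 min
revs/day = 1440 / 119.0478 = 12.0960
Rounded: 12 revolutions per day

12 revolutions per day


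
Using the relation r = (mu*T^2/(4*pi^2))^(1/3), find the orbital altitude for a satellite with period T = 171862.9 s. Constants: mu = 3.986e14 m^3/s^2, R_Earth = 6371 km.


T = 171862.9 s
r = (mu*T^2/(4*pi^2))^(1/3) = (3.986e14 * 171862.9^2 / (4*pi^2))^(1/3)
r = 6.6810893e+07 m = 66810.8930 km
alt = r - R_E = 66810.8930 - 6371 = 60439.8930 km

60439.8930 km


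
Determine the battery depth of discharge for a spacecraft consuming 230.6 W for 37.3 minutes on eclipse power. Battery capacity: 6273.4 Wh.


E_used = P * t / 60 = 230.6 * 37.3 / 60 = 143.3563 Wh
DOD = E_used / E_total * 100 = 143.3563 / 6273.4 * 100
DOD = 2.2851 %

2.2851 %


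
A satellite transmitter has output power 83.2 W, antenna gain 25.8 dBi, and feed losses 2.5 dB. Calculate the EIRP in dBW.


Pt = 83.2 W = 19.2012 dBW
EIRP = Pt_dBW + Gt - losses = 19.2012 + 25.8 - 2.5 = 42.5012 dBW

42.5012 dBW


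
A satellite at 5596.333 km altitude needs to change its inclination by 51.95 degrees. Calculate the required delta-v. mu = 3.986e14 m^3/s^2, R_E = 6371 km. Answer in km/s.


r = 11967.3330 km = 1.1967333e+07 m
V = sqrt(mu/r) = 5771.2510 m/s
di = 51.95 deg = 0.9066985 rad
dV = 2*V*sin(di/2) = 2*5771.2510*sin(0.4533493)
dV = 5055.3727 m/s = 5.0554 km/s

5.0554 km/s


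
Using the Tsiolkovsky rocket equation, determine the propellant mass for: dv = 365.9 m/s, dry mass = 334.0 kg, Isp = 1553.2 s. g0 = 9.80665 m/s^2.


ve = Isp * g0 = 1553.2 * 9.80665 = 15231.688780 m/s
mass ratio = exp(dv/ve) = exp(365.9/15231.688780) = 1.02431315
m_prop = m_dry * (mr - 1) = 334.0 * (1.02431315 - 1)
m_prop = 8.1206 kg

8.1206 kg


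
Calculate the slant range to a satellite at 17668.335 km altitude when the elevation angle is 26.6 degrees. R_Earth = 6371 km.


h = 17668.335 km, el = 26.6 deg
d = -R_E*sin(el) + sqrt((R_E*sin(el))^2 + 2*R_E*h + h^2)
d = -6371.0000*sin(0.4642576) + sqrt((6371.0000*0.4477591)^2 + 2*6371.0000*17668.335 + 17668.335^2)
d = 20501.9352 km

20501.9352 km


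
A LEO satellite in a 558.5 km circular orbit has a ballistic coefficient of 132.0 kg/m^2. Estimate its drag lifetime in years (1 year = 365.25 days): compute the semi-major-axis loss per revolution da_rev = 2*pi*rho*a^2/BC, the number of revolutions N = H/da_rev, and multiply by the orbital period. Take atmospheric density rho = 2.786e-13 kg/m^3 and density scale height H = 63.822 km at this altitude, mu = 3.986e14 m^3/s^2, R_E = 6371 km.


a = R_E + alt = 6929.5000 km = 6.9295e+06 m
da_rev = 2*pi*rho*a^2/BC = 2*pi*2.786e-13*(6.9295e+06)^2/132.0 = 0.636782101 m per revolution
N = H/da_rev = 63822.0000 m / 0.636782101 m = 100225.8071 revolutions
P = 2*pi*sqrt(a^3/mu) = 5740.6897 s
lifetime = N*P = 100225.8071 * 5740.6897 = 5.7536525e+08 s = 6659.3201 days
years = 6659.3201 / 365.25 = 18.2322 years

18.2322 years


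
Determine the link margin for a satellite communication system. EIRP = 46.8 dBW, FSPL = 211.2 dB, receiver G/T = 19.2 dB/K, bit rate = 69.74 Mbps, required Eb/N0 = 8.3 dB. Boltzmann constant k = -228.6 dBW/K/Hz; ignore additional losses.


C/N0 = EIRP - FSPL + G/T - k = 46.8 - 211.2 + 19.2 - (-228.6)
C/N0 = 83.4000 dB-Hz
R_b = 69.74 Mbps = 6.974e+07 bps -> 10*log10(R_b) = 78.4348 dB-Hz
Eb/N0 = C/N0 - 10*log10(R_b) = 83.4000 - 78.4348 = 4.9652 dB
Margin = Eb/N0 - Eb/N0_req = 4.9652 - 8.3 = -3.3348 dB (negative margin: link does not close)

-3.3348 dB


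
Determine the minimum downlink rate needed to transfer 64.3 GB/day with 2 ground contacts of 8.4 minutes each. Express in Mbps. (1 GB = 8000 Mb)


total contact time = 2 * 8.4 * 60 = 1008.0000 s
data = 64.3 GB = 514400.0000 Mb
rate = 514400.0000 / 1008.0000 = 510.3175 Mbps

510.3175 Mbps


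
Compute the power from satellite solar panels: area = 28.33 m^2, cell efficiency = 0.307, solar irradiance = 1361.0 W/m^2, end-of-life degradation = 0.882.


P = area * eta * S * degradation
P = 28.33 * 0.307 * 1361.0 * 0.882
P = 10440.2683 W

10440.2683 W


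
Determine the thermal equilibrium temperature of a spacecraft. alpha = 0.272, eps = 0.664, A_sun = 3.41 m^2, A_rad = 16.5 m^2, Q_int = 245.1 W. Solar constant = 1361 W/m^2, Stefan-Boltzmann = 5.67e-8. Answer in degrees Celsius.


Numerator = alpha*S*A_sun + Q_int = 0.272*1361*3.41 + 245.1 = 1507.4547 W
Denominator = eps*sigma*A_rad = 0.664*5.67e-8*16.5 = 6.212052e-07 W/K^4
T^4 = 2.4266615e+09 K^4
T = 221.9485 K = -51.2015 C

-51.2015 degrees Celsius


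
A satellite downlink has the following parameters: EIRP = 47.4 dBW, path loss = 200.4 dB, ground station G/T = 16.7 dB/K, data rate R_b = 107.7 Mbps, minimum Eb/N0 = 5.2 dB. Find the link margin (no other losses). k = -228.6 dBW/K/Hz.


C/N0 = EIRP - FSPL + G/T - k = 47.4 - 200.4 + 16.7 - (-228.6)
C/N0 = 92.3000 dB-Hz
R_b = 107.7 Mbps = 1.077e+08 bps -> 10*log10(R_b) = 80.3222 dB-Hz
Eb/N0 = C/N0 - 10*log10(R_b) = 92.3000 - 80.3222 = 11.9778 dB
Margin = Eb/N0 - Eb/N0_req = 11.9778 - 5.2 = 6.7778 dB (link closes)

6.7778 dB


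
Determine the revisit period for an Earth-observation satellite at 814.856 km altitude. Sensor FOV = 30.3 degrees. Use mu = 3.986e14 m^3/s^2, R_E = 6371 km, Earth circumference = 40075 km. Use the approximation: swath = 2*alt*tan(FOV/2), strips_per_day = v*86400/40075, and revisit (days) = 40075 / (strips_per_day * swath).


swath = 2*814.856*tan(0.2644174) = 441.2561 km
v = sqrt(mu/r) = 7447.8238 m/s = 7.4478 km/s
strips/day = v*86400/40075 = 7.4478*86400/40075 = 16.0572
coverage/day = strips * swath = 16.0572 * 441.2561 = 7085.3346 km
revisit = 40075 / 7085.3346 = 5.6560 days

5.6560 days


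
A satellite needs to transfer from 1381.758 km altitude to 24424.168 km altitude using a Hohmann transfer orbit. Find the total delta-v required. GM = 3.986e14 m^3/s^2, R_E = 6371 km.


r1 = 7752.7580 km = 7.752758e+06 m
r2 = 30795.1680 km = 3.0795168e+07 m
dv1 = sqrt(mu/r1)*(sqrt(2*r2/(r1+r2)) - 1) = 1893.1548 m/s
dv2 = sqrt(mu/r2)*(1 - sqrt(2*r1/(r1+r2))) = 1315.9600 m/s
total dv = |dv1| + |dv2| = 1893.1548 + 1315.9600 = 3209.1148 m/s = 3.2091 km/s

3.2091 km/s


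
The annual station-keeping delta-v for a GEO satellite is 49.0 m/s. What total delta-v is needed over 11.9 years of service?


dV = rate * years = 49.0 * 11.9
dV = 583.1000 m/s

583.1000 m/s


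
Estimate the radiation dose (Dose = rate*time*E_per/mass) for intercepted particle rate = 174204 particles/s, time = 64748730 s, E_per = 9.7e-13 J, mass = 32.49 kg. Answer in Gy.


Total energy deposited = rate * time * E_per
  = 174204 * 64748730 * 9.7e-13 = 10.9411 J
Dose = E_total / mass = 10.9411 / 32.49
Dose = 0.3367529 Gy

0.3368 Gy


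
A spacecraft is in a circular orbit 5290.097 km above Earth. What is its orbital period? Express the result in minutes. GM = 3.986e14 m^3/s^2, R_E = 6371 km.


r = 11661.0970 km = 1.1661097e+07 m
T = 2*pi*sqrt(r^3/mu) = 2*pi*sqrt(1.5856898e+21 / 3.986e14)
T = 12531.9985 s = 208.8666 min

208.8666 minutes


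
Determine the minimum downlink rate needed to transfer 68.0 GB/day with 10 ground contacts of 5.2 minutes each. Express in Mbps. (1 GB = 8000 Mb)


total contact time = 10 * 5.2 * 60 = 3120.0000 s
data = 68.0 GB = 544000.0000 Mb
rate = 544000.0000 / 3120.0000 = 174.3590 Mbps

174.3590 Mbps


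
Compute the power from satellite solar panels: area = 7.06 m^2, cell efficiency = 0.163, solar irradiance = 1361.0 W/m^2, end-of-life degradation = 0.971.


P = area * eta * S * degradation
P = 7.06 * 0.163 * 1361.0 * 0.971
P = 1520.7914 W

1520.7914 W


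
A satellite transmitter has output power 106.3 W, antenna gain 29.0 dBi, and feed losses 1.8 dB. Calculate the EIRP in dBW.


Pt = 106.3 W = 20.2653 dBW
EIRP = Pt_dBW + Gt - losses = 20.2653 + 29.0 - 1.8 = 47.4653 dBW

47.4653 dBW


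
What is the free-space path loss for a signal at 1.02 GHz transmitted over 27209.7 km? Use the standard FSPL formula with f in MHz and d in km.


f = 1.02 GHz = 1020.0000 MHz
d = 27209.7 km
FSPL = 32.44 + 20*log10(1020.0000) + 20*log10(27209.7)
FSPL = 32.44 + 60.1720 + 88.6945
FSPL = 181.3065 dB

181.3065 dB


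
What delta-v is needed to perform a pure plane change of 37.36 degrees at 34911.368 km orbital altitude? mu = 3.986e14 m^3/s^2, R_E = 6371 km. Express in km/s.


r = 41282.3680 km = 4.1282368e+07 m
V = sqrt(mu/r) = 3107.3226 m/s
di = 37.36 deg = 0.652055 rad
dV = 2*V*sin(di/2) = 2*3107.3226*sin(0.3260275)
dV = 1990.4411 m/s = 1.9904 km/s

1.9904 km/s


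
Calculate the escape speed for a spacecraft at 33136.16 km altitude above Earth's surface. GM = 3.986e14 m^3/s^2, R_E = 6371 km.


r = 6371.0 + 33136.16 = 39507.1600 km = 3.950716e+07 m
v_esc = sqrt(2*mu/r) = sqrt(2*3.986e14 / 3.950716e+07)
v_esc = 4492.0620 m/s = 4.4921 km/s

4.4921 km/s


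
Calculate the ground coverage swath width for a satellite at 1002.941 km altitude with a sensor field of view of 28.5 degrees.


FOV = 28.5 deg = 0.4974188 rad
swath = 2 * alt * tan(FOV/2) = 2 * 1002.941 * tan(0.2487094)
swath = 2 * 1002.941 * 0.2539676
swath = 509.4291 km

509.4291 km


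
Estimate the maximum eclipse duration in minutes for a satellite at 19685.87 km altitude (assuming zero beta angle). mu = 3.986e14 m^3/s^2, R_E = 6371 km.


r = 26056.8700 km
T = 697.6592 min
Eclipse fraction = arcsin(R_E/r)/pi = arcsin(6371.0000/26056.8700)/pi
= arcsin(0.2445037)/pi = 0.07862502
Eclipse duration = 0.07862502 * 697.6592 = 54.8535 min

54.8535 minutes


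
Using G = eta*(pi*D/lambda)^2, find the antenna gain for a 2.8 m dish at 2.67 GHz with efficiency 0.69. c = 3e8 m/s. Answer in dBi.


lambda = c/f = 3e8 / 2.67e+09 = 0.1123596 m
G = eta*(pi*D/lambda)^2 = 0.69*(pi*2.8/0.1123596)^2
G = 4229.0704 (linear)
G = 10*log10(4229.0704) = 36.2624 dBi

36.2624 dBi


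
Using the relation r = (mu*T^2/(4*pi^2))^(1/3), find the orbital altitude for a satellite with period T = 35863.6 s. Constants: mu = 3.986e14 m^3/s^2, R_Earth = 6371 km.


T = 35863.6 s
r = (mu*T^2/(4*pi^2))^(1/3) = (3.986e14 * 35863.6^2 / (4*pi^2))^(1/3)
r = 2.3505082e+07 m = 23505.0822 km
alt = r - R_E = 23505.0822 - 6371 = 17134.0822 km

17134.0822 km


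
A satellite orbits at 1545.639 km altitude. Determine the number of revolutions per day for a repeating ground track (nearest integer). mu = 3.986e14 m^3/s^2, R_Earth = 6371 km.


r = 7.916639e+06 m
T = 2*pi*sqrt(r^3/mu) = 7010.0721 s = 116.8345 min
revs/day = 1440 / 116.8345 = 12.3251
Rounded: 12 revolutions per day

12 revolutions per day


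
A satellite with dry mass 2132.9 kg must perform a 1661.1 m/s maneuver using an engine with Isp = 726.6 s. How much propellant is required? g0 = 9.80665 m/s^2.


ve = Isp * g0 = 726.6 * 9.80665 = 7125.511890 m/s
mass ratio = exp(dv/ve) = exp(1661.1/7125.511890) = 1.26253309
m_prop = m_dry * (mr - 1) = 2132.9 * (1.26253309 - 1)
m_prop = 559.9568 kg

559.9568 kg


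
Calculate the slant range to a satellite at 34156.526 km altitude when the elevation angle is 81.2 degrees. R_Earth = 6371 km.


h = 34156.526 km, el = 81.2 deg
d = -R_E*sin(el) + sqrt((R_E*sin(el))^2 + 2*R_E*h + h^2)
d = -6371.0000*sin(1.4172) + sqrt((6371.0000*0.9882284)^2 + 2*6371.0000*34156.526 + 34156.526^2)
d = 34219.8010 km

34219.8010 km
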